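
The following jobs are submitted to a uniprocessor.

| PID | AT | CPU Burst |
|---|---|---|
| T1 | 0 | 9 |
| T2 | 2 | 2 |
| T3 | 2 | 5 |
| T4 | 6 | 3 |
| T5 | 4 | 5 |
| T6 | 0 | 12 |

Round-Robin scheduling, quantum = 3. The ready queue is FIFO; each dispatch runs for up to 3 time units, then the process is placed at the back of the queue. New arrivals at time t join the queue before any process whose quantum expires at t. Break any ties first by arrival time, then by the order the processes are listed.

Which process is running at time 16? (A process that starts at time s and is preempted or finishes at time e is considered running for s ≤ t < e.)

T5

Gantt: | T1 0-3 | T6 3-6 | T2 6-8 | T3 8-11 | T1 11-14 | T5 14-17 | T4 17-20 | T6 20-23 | T3 23-25 | T1 25-28 | T5 28-30 | T6 30-36 |
Completion: T1=28  T2=8  T3=25  T4=20  T5=30  T6=36
Turnaround (C−A): T1=28  T2=6  T3=23  T4=14  T5=26  T6=36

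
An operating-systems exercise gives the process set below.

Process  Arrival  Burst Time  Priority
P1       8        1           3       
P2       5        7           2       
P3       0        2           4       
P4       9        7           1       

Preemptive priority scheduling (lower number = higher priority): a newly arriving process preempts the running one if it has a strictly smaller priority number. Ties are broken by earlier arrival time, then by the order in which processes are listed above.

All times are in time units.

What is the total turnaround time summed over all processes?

Gantt: | P3 0-2 | idle 2-5 | P2 5-9 | P4 9-16 | P2 16-19 | P1 19-20 |
Completion: P1=20  P2=19  P3=2  P4=16
Turnaround (C−A): P1=12  P2=14  P3=2  P4=7
Turnaround = completion − arrival: P1=12, P2=14, P3=2, P4=7
Total turnaround = 12 + 14 + 2 + 7 = 35

35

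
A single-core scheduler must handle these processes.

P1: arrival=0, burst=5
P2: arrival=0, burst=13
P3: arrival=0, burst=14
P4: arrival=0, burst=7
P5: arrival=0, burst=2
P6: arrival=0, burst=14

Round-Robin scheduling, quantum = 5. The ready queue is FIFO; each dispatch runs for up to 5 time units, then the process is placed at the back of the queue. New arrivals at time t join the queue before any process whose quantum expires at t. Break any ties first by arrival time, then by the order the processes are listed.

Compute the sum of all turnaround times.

Timeline: | P1 0-5 | P2 5-10 | P3 10-15 | P4 15-20 | P5 20-22 | P6 22-27 | P2 27-32 | P3 32-37 | P4 37-39 | P6 39-44 | P2 44-47 | P3 47-51 | P6 51-55 |
Completion: P1=5  P2=47  P3=51  P4=39  P5=22  P6=55
Turnaround (C−A): P1=5  P2=47  P3=51  P4=39  P5=22  P6=55
Turnaround = completion − arrival: P1=5, P2=47, P3=51, P4=39, P5=22, P6=55
Total turnaround = 5 + 47 + 51 + 39 + 22 + 55 = 219

219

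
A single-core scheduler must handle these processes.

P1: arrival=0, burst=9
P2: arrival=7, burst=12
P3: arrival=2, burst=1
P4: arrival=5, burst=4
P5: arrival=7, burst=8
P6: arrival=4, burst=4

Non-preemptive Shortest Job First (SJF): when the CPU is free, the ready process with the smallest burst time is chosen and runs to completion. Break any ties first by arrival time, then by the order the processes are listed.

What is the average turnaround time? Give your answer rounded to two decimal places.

15.00

Timeline: | P1 0-9 | P3 9-10 | P6 10-14 | P4 14-18 | P5 18-26 | P2 26-38 |
Completion: P1=9  P2=38  P3=10  P4=18  P5=26  P6=14
Turnaround times: P1=9, P2=31, P3=8, P4=13, P5=19, P6=10
Average turnaround = (9+31+8+13+19+10) / 6 = 90/6 = 15.00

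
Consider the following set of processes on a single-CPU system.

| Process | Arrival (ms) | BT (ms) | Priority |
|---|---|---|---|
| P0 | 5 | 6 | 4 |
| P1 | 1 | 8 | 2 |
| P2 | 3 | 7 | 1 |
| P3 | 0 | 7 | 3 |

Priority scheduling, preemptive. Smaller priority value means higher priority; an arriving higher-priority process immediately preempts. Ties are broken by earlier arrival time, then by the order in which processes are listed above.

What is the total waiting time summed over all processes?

Schedule: | P3 0-1 | P1 1-3 | P2 3-10 | P1 10-16 | P3 16-22 | P0 22-28 |
Completion: P0=28  P1=16  P2=10  P3=22
Waiting = turnaround − burst: P0=17, P1=7, P2=0, P3=15
Total waiting = 17 + 7 + 0 + 15 = 39

39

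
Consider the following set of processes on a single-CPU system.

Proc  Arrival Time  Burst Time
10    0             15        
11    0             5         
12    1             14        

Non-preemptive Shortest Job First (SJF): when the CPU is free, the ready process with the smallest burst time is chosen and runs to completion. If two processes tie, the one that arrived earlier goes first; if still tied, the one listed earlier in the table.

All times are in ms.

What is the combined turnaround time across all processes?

Timeline: | 11 0-5 | 12 5-19 | 10 19-34 |
Completion: 10=34  11=5  12=19
Turnaround (C−A): 10=34  11=5  12=18
Turnaround = completion − arrival: 10=34, 11=5, 12=18
Total turnaround = 34 + 5 + 18 = 57

57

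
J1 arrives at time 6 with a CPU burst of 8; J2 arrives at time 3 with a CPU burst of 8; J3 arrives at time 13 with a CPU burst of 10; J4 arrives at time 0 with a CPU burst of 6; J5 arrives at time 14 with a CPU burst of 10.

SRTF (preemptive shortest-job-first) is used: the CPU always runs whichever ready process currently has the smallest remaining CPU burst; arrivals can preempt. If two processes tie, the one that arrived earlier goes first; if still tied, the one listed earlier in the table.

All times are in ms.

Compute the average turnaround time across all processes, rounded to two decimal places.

16.00

Schedule: | J4 0-6 | J2 6-14 | J1 14-22 | J3 22-32 | J5 32-42 |
Completion: J1=22  J2=14  J3=32  J4=6  J5=42
Turnaround times: J1=16, J2=11, J3=19, J4=6, J5=28
Average turnaround = (16+11+19+6+28) / 5 = 80/5 = 16.00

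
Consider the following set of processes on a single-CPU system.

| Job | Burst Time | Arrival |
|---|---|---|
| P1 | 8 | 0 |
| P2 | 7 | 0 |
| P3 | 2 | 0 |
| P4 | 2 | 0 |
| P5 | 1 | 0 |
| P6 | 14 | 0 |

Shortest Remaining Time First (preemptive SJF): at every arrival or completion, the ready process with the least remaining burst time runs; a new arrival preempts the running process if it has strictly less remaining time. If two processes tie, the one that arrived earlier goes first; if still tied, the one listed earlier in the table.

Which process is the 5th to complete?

P1

Gantt: | P5 0-1 | P3 1-3 | P4 3-5 | P2 5-12 | P1 12-20 | P6 20-34 |
Completion: P1=20  P2=12  P3=3  P4=5  P5=1  P6=34
Turnaround (C−A): P1=20  P2=12  P3=3  P4=5  P5=1  P6=34
Finish order: P5 → P3 → P4 → P2 → P1 → P6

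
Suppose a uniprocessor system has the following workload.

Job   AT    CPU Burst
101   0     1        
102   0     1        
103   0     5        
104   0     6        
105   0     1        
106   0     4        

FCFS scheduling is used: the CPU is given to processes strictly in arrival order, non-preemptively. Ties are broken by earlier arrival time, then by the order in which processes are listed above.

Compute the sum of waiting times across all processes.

37

Gantt: | 101 0-1 | 102 1-2 | 103 2-7 | 104 7-13 | 105 13-14 | 106 14-18 |
Completion: 101=1  102=2  103=7  104=13  105=14  106=18
Waiting = turnaround − burst: 101=0, 102=1, 103=2, 104=7, 105=13, 106=14
Total waiting = 0 + 1 + 2 + 7 + 13 + 14 = 37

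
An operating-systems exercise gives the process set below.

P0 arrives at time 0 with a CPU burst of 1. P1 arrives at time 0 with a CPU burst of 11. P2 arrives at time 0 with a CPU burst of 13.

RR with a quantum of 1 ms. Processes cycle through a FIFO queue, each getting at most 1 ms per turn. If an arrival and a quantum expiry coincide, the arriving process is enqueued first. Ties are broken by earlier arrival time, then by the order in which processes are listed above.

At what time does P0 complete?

Timeline: | P0 0-1 | P1 1-2 | P2 2-3 | P1 3-4 | P2 4-5 | P1 5-6 | P2 6-7 | P1 7-8 | P2 8-9 | P1 9-10 | P2 10-11 | P1 11-12 | P2 12-13 | P1 13-14 | P2 14-15 | P1 15-16 | P2 16-17 | P1 17-18 | P2 18-19 | P1 19-20 | P2 20-21 | P1 21-22 | P2 22-25 |
Completion: P0=1  P1=22  P2=25
Turnaround (C−A): P0=1  P1=22  P2=25

1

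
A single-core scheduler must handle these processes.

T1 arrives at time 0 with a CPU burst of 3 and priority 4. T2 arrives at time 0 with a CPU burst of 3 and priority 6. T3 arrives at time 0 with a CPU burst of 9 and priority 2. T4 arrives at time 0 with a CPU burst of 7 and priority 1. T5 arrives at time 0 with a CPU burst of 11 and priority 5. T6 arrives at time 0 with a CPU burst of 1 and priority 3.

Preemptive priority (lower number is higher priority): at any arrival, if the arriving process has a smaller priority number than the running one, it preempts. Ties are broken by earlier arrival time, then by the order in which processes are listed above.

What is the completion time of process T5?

Timeline: | T4 0-7 | T3 7-16 | T6 16-17 | T1 17-20 | T5 20-31 | T2 31-34 |
Completion: T1=20  T2=34  T3=16  T4=7  T5=31  T6=17
Turnaround (C−A): T1=20  T2=34  T3=16  T4=7  T5=31  T6=17

31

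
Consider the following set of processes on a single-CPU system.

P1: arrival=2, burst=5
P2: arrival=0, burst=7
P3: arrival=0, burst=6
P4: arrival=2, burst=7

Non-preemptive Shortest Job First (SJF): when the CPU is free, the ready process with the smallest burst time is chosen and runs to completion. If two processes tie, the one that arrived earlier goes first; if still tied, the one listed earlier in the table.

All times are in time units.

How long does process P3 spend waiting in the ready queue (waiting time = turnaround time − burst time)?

Gantt: | P3 0-6 | P1 6-11 | P2 11-18 | P4 18-25 |
Completion: P1=11  P2=18  P3=6  P4=25
Turnaround (C−A): P1=9  P2=18  P3=6  P4=23
Waiting(P3) = turnaround − burst = 6 − 6 = 0

0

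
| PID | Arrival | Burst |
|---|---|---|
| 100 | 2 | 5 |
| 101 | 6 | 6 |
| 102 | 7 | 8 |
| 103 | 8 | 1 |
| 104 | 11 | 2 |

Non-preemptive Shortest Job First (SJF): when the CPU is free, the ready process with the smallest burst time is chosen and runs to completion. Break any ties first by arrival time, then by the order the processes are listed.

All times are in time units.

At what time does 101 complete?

Timeline: | idle 0-2 | 100 2-7 | 101 7-13 | 103 13-14 | 104 14-16 | 102 16-24 |
Completion: 100=7  101=13  102=24  103=14  104=16
Turnaround (C−A): 100=5  101=7  102=17  103=6  104=5

13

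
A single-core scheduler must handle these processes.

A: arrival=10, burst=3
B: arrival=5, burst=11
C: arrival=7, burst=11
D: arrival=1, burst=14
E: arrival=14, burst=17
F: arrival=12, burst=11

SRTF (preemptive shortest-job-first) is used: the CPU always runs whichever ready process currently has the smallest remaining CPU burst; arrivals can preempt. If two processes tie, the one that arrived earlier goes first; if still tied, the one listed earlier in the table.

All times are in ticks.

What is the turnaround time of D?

Gantt: | idle 0-1 | D 1-10 | A 10-13 | D 13-18 | B 18-29 | C 29-40 | F 40-51 | E 51-68 |
Completion: A=13  B=29  C=40  D=18  E=68  F=51
Turnaround (C−A): A=3  B=24  C=33  D=17  E=54  F=39
Turnaround(D) = completion − arrival = 18 − 1 = 17

17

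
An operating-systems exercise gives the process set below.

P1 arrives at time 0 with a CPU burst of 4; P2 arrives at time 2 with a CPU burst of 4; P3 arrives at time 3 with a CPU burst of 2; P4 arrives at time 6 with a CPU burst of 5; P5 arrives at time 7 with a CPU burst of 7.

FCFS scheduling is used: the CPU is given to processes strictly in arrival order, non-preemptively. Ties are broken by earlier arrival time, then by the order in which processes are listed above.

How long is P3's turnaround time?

Gantt: | P1 0-4 | P2 4-8 | P3 8-10 | P4 10-15 | P5 15-22 |
Completion: P1=4  P2=8  P3=10  P4=15  P5=22
Turnaround (C−A): P1=4  P2=6  P3=7  P4=9  P5=15
Turnaround(P3) = completion − arrival = 10 − 3 = 7

7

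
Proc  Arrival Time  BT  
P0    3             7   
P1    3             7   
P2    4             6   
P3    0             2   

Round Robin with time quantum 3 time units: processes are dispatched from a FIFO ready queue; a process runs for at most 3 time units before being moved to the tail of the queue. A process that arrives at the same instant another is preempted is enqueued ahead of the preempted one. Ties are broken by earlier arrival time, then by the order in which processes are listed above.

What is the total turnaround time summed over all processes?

58

Schedule: | P3 0-2 | idle 2-3 | P0 3-6 | P1 6-9 | P2 9-12 | P0 12-15 | P1 15-18 | P2 18-21 | P0 21-22 | P1 22-23 |
Completion: P0=22  P1=23  P2=21  P3=2
Turnaround (C−A): P0=19  P1=20  P2=17  P3=2
Turnaround = completion − arrival: P0=19, P1=20, P2=17, P3=2
Total turnaround = 19 + 20 + 17 + 2 = 58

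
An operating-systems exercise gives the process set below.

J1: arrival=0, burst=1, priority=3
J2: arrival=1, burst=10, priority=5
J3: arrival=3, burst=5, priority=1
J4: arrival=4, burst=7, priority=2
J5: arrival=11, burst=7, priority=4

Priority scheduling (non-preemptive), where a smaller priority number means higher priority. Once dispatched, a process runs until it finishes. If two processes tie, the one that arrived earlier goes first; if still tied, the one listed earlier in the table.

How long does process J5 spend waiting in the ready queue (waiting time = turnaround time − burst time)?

12

Schedule: | J1 0-1 | J2 1-11 | J3 11-16 | J4 16-23 | J5 23-30 |
Completion: J1=1  J2=11  J3=16  J4=23  J5=30
Waiting(J5) = turnaround − burst = 19 − 7 = 12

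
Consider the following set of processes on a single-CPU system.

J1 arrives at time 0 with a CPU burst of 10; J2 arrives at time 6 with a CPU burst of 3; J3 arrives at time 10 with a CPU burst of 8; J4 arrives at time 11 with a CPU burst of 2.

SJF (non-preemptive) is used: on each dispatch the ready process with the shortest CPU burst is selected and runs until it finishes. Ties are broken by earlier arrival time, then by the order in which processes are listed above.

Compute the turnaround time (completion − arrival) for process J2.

Schedule: | J1 0-10 | J2 10-13 | J4 13-15 | J3 15-23 |
Completion: J1=10  J2=13  J3=23  J4=15
Turnaround(J2) = completion − arrival = 13 − 6 = 7

7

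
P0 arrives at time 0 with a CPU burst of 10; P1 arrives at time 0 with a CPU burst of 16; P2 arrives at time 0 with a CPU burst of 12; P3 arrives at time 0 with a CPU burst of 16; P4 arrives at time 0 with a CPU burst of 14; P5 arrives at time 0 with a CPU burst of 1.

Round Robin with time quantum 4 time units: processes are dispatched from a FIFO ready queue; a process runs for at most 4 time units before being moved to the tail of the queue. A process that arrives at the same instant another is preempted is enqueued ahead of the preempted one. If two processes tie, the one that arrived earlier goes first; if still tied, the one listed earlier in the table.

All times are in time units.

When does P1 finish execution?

Timeline: | P0 0-4 | P1 4-8 | P2 8-12 | P3 12-16 | P4 16-20 | P5 20-21 | P0 21-25 | P1 25-29 | P2 29-33 | P3 33-37 | P4 37-41 | P0 41-43 | P1 43-47 | P2 47-51 | P3 51-55 | P4 55-59 | P1 59-63 | P3 63-67 | P4 67-69 |
Completion: P0=43  P1=63  P2=51  P3=67  P4=69  P5=21

63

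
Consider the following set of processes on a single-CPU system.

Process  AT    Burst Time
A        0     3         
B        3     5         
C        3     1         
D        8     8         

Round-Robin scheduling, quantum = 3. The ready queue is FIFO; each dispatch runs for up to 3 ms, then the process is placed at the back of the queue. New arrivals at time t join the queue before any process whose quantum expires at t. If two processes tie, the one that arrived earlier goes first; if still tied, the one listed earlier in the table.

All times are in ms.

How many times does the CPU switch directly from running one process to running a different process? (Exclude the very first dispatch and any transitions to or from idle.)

4

Timeline: | A 0-3 | B 3-6 | C 6-7 | B 7-9 | D 9-17 |
Completion: A=3  B=9  C=7  D=17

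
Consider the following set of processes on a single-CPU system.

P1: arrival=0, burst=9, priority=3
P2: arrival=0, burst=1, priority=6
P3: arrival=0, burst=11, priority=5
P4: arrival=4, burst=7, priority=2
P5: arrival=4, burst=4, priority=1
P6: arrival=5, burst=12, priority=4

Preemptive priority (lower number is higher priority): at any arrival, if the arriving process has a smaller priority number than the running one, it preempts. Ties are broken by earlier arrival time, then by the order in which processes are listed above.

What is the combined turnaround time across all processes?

149

Gantt: | P1 0-4 | P5 4-8 | P4 8-15 | P1 15-20 | P6 20-32 | P3 32-43 | P2 43-44 |
Completion: P1=20  P2=44  P3=43  P4=15  P5=8  P6=32
Turnaround (C−A): P1=20  P2=44  P3=43  P4=11  P5=4  P6=27
Turnaround = completion − arrival: P1=20, P2=44, P3=43, P4=11, P5=4, P6=27
Total turnaround = 20 + 44 + 43 + 11 + 4 + 27 = 149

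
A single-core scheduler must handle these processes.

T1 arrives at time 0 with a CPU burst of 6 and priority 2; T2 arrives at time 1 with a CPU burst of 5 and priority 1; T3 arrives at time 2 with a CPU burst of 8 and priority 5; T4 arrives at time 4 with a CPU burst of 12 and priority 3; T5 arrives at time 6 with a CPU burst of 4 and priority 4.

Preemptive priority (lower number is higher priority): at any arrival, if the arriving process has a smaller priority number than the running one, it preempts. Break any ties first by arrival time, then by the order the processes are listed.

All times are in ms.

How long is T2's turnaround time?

Schedule: | T1 0-1 | T2 1-6 | T1 6-11 | T4 11-23 | T5 23-27 | T3 27-35 |
Completion: T1=11  T2=6  T3=35  T4=23  T5=27
Turnaround(T2) = completion − arrival = 6 − 1 = 5

5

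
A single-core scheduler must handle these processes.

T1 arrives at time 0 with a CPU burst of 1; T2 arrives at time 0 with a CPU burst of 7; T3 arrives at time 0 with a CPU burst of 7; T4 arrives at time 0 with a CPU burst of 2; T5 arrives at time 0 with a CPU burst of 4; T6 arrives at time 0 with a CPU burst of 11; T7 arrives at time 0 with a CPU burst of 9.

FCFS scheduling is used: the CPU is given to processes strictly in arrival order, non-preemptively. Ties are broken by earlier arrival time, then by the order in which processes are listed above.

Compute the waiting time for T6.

Schedule: | T1 0-1 | T2 1-8 | T3 8-15 | T4 15-17 | T5 17-21 | T6 21-32 | T7 32-41 |
Completion: T1=1  T2=8  T3=15  T4=17  T5=21  T6=32  T7=41
Waiting(T6) = turnaround − burst = 32 − 11 = 21

21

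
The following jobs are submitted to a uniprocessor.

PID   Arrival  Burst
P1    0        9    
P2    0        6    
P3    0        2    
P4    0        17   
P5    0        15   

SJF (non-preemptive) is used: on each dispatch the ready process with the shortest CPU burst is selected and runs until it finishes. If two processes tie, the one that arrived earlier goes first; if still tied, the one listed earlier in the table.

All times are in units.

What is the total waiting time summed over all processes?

Schedule: | P3 0-2 | P2 2-8 | P1 8-17 | P5 17-32 | P4 32-49 |
Completion: P1=17  P2=8  P3=2  P4=49  P5=32
Turnaround (C−A): P1=17  P2=8  P3=2  P4=49  P5=32
Waiting = turnaround − burst: P1=8, P2=2, P3=0, P4=32, P5=17
Total waiting = 8 + 2 + 0 + 32 + 17 = 59

59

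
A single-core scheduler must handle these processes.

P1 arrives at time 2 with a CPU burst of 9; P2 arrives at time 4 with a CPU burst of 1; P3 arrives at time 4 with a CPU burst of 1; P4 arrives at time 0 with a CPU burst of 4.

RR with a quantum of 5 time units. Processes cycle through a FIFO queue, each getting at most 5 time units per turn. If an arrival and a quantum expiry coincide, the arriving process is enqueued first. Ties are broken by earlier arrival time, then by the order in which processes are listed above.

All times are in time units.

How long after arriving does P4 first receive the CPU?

Schedule: | P4 0-4 | P1 4-9 | P2 9-10 | P3 10-11 | P1 11-15 |
Completion: P1=15  P2=10  P3=11  P4=4
Turnaround (C−A): P1=13  P2=6  P3=7  P4=4
Response(P4) = first start − arrival = 0 − 0 = 0

0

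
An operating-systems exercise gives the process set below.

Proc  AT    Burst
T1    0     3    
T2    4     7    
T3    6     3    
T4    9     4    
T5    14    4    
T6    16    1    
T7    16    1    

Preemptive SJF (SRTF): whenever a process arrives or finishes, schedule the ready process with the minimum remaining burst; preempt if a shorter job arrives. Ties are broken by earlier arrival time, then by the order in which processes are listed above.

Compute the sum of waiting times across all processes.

16

Schedule: | T1 0-3 | idle 3-4 | T2 4-6 | T3 6-9 | T4 9-13 | T2 13-16 | T6 16-17 | T7 17-18 | T2 18-20 | T5 20-24 |
Completion: T1=3  T2=20  T3=9  T4=13  T5=24  T6=17  T7=18
Waiting = turnaround − burst: T1=0, T2=9, T3=0, T4=0, T5=6, T6=0, T7=1
Total waiting = 0 + 9 + 0 + 0 + 6 + 0 + 1 = 16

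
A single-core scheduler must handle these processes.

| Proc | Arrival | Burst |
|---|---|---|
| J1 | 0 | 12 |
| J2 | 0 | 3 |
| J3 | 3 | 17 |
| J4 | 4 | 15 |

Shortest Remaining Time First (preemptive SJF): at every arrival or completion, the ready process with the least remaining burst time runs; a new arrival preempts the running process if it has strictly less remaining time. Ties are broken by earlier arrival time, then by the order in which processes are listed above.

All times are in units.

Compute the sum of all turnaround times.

88

Gantt: | J2 0-3 | J1 3-15 | J4 15-30 | J3 30-47 |
Completion: J1=15  J2=3  J3=47  J4=30
Turnaround (C−A): J1=15  J2=3  J3=44  J4=26
Turnaround = completion − arrival: J1=15, J2=3, J3=44, J4=26
Total turnaround = 15 + 3 + 44 + 26 = 88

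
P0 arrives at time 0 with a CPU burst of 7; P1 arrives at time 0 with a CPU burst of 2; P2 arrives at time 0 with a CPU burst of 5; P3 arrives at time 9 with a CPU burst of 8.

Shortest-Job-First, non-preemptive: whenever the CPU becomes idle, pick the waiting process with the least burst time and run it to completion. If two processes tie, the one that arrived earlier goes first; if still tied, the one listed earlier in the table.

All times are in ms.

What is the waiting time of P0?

Gantt: | P1 0-2 | P2 2-7 | P0 7-14 | P3 14-22 |
Completion: P0=14  P1=2  P2=7  P3=22
Turnaround (C−A): P0=14  P1=2  P2=7  P3=13
Waiting(P0) = turnaround − burst = 14 − 7 = 7

7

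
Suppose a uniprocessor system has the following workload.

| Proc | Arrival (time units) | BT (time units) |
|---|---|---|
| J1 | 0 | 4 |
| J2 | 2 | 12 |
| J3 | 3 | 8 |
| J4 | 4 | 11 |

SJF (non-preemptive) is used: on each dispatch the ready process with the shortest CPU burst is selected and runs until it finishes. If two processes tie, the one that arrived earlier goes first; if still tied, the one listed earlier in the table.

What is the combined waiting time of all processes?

30

Gantt: | J1 0-4 | J3 4-12 | J4 12-23 | J2 23-35 |
Completion: J1=4  J2=35  J3=12  J4=23
Turnaround (C−A): J1=4  J2=33  J3=9  J4=19
Waiting = turnaround − burst: J1=0, J2=21, J3=1, J4=8
Total waiting = 0 + 21 + 1 + 8 = 30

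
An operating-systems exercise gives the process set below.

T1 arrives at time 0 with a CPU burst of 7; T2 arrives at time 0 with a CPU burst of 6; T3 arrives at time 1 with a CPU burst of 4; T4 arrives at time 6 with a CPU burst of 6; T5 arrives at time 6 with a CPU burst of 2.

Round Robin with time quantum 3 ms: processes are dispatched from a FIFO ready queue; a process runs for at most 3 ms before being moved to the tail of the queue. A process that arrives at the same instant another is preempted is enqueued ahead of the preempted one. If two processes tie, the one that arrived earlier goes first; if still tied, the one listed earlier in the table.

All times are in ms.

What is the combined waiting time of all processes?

Timeline: | T1 0-3 | T2 3-6 | T3 6-9 | T1 9-12 | T4 12-15 | T5 15-17 | T2 17-20 | T3 20-21 | T1 21-22 | T4 22-25 |
Completion: T1=22  T2=20  T3=21  T4=25  T5=17
Turnaround (C−A): T1=22  T2=20  T3=20  T4=19  T5=11
Waiting = turnaround − burst: T1=15, T2=14, T3=16, T4=13, T5=9
Total waiting = 15 + 14 + 16 + 13 + 9 = 67

67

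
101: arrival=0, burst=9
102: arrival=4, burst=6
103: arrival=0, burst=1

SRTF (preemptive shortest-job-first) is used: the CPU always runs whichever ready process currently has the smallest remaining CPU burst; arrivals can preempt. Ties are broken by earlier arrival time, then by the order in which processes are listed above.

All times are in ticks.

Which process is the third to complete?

102

Gantt: | 103 0-1 | 101 1-10 | 102 10-16 |
Completion: 101=10  102=16  103=1
Finish order: 103 → 101 → 102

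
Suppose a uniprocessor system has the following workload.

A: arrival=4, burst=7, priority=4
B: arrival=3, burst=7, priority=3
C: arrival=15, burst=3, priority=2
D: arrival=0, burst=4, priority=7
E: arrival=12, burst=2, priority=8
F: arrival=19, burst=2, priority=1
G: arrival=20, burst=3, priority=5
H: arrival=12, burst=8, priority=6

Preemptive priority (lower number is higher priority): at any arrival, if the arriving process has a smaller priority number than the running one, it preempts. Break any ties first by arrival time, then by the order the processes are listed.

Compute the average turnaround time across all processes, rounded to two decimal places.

Gantt: | D 0-3 | B 3-10 | A 10-15 | C 15-18 | A 18-19 | F 19-21 | A 21-22 | G 22-25 | H 25-33 | D 33-34 | E 34-36 |
Completion: A=22  B=10  C=18  D=34  E=36  F=21  G=25  H=33
Turnaround times: A=18, B=7, C=3, D=34, E=24, F=2, G=5, H=21
Average turnaround = (18+7+3+34+24+2+5+21) / 8 = 114/8 = 14.25

14.25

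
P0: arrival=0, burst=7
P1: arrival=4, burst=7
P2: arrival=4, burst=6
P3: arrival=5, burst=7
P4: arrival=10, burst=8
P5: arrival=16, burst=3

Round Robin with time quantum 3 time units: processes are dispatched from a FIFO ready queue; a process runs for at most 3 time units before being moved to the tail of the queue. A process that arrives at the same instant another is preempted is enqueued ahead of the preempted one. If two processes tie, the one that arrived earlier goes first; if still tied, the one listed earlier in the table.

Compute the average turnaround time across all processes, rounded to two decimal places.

23.17

Timeline: | P0 0-6 | P1 6-9 | P2 9-12 | P3 12-15 | P0 15-16 | P1 16-19 | P4 19-22 | P2 22-25 | P3 25-28 | P5 28-31 | P1 31-32 | P4 32-35 | P3 35-36 | P4 36-38 |
Completion: P0=16  P1=32  P2=25  P3=36  P4=38  P5=31
Turnaround (C−A): P0=16  P1=28  P2=21  P3=31  P4=28  P5=15
Turnaround times: P0=16, P1=28, P2=21, P3=31, P4=28, P5=15
Average turnaround = (16+28+21+31+28+15) / 6 = 139/6 = 23.17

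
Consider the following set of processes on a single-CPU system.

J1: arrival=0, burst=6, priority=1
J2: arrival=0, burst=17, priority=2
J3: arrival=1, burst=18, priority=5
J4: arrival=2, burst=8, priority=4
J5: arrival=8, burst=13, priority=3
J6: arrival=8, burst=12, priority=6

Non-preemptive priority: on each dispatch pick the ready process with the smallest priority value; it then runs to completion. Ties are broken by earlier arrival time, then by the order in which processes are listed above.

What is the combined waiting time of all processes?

Timeline: | J1 0-6 | J2 6-23 | J5 23-36 | J4 36-44 | J3 44-62 | J6 62-74 |
Completion: J1=6  J2=23  J3=62  J4=44  J5=36  J6=74
Turnaround (C−A): J1=6  J2=23  J3=61  J4=42  J5=28  J6=66
Waiting = turnaround − burst: J1=0, J2=6, J3=43, J4=34, J5=15, J6=54
Total waiting = 0 + 6 + 43 + 34 + 15 + 54 = 152

152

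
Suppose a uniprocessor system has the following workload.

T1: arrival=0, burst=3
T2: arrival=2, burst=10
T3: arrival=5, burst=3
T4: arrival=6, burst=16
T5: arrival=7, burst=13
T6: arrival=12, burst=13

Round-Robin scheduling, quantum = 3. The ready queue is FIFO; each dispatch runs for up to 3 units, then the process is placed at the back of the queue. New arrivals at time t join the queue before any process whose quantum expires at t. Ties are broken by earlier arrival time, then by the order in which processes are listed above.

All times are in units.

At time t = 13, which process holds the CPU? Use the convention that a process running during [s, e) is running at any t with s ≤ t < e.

T2

Gantt: | T1 0-3 | T2 3-6 | T3 6-9 | T4 9-12 | T2 12-15 | T5 15-18 | T6 18-21 | T4 21-24 | T2 24-27 | T5 27-30 | T6 30-33 | T4 33-36 | T2 36-37 | T5 37-40 | T6 40-43 | T4 43-46 | T5 46-49 | T6 49-52 | T4 52-55 | T5 55-56 | T6 56-57 | T4 57-58 |
Completion: T1=3  T2=37  T3=9  T4=58  T5=56  T6=57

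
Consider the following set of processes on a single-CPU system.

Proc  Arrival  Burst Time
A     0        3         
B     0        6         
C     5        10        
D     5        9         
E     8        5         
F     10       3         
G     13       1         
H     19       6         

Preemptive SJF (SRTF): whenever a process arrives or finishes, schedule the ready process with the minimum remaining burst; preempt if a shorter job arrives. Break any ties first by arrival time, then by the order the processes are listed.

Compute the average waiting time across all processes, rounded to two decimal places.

6.88

Schedule: | A 0-3 | B 3-9 | E 9-10 | F 10-13 | G 13-14 | E 14-18 | D 18-19 | H 19-25 | D 25-33 | C 33-43 |
Completion: A=3  B=9  C=43  D=33  E=18  F=13  G=14  H=25
Waiting times: A=0, B=3, C=28, D=19, E=5, F=0, G=0, H=0
Average waiting = (0+3+28+19+5+0+0+0) / 8 = 55/8 = 6.88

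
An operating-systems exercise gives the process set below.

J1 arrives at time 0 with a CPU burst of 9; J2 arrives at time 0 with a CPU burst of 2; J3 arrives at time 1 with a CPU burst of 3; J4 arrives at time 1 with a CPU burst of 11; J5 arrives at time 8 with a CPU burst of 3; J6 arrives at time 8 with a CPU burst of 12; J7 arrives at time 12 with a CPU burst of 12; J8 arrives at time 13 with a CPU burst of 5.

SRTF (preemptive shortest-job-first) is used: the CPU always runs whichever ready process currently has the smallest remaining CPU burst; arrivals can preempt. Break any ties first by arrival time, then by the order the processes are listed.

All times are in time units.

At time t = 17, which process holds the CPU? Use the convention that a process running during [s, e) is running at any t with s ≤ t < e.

Timeline: | J2 0-2 | J3 2-5 | J1 5-8 | J5 8-11 | J1 11-17 | J8 17-22 | J4 22-33 | J6 33-45 | J7 45-57 |
Completion: J1=17  J2=2  J3=5  J4=33  J5=11  J6=45  J7=57  J8=22
Turnaround (C−A): J1=17  J2=2  J3=4  J4=32  J5=3  J6=37  J7=45  J8=9

J8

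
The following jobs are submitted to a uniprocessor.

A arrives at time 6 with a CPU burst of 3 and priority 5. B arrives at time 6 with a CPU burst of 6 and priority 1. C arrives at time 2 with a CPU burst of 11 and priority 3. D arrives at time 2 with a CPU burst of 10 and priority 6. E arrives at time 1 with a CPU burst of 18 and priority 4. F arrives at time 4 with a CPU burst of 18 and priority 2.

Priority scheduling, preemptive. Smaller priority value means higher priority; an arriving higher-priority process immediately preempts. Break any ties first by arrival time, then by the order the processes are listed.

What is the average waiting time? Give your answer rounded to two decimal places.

Gantt: | idle 0-1 | E 1-2 | C 2-4 | F 4-6 | B 6-12 | F 12-28 | C 28-37 | E 37-54 | A 54-57 | D 57-67 |
Completion: A=57  B=12  C=37  D=67  E=54  F=28
Turnaround (C−A): A=51  B=6  C=35  D=65  E=53  F=24
Waiting times: A=48, B=0, C=24, D=55, E=35, F=6
Average waiting = (48+0+24+55+35+6) / 6 = 168/6 = 28.00

28.00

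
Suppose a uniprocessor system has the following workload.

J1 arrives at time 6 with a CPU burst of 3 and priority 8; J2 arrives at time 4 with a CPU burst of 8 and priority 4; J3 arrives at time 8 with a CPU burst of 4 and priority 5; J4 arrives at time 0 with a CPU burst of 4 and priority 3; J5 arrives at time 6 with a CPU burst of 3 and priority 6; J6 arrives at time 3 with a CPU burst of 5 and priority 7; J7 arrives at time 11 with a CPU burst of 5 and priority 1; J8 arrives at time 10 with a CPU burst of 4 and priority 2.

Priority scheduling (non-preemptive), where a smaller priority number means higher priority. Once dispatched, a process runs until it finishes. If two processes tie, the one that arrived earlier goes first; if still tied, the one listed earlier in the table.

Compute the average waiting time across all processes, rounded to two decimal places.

11.50

Timeline: | J4 0-4 | J2 4-12 | J7 12-17 | J8 17-21 | J3 21-25 | J5 25-28 | J6 28-33 | J1 33-36 |
Completion: J1=36  J2=12  J3=25  J4=4  J5=28  J6=33  J7=17  J8=21
Turnaround (C−A): J1=30  J2=8  J3=17  J4=4  J5=22  J6=30  J7=6  J8=11
Waiting times: J1=27, J2=0, J3=13, J4=0, J5=19, J6=25, J7=1, J8=7
Average waiting = (27+0+13+0+19+25+1+7) / 8 = 92/8 = 11.50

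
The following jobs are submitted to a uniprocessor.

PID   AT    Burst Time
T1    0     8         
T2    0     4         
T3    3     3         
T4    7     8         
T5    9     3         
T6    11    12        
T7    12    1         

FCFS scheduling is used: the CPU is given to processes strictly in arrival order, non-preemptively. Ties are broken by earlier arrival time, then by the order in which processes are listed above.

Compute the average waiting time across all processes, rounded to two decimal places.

Schedule: | T1 0-8 | T2 8-12 | T3 12-15 | T4 15-23 | T5 23-26 | T6 26-38 | T7 38-39 |
Completion: T1=8  T2=12  T3=15  T4=23  T5=26  T6=38  T7=39
Turnaround (C−A): T1=8  T2=12  T3=12  T4=16  T5=17  T6=27  T7=27
Waiting times: T1=0, T2=8, T3=9, T4=8, T5=14, T6=15, T7=26
Average waiting = (0+8+9+8+14+15+26) / 7 = 80/7 = 11.43

11.43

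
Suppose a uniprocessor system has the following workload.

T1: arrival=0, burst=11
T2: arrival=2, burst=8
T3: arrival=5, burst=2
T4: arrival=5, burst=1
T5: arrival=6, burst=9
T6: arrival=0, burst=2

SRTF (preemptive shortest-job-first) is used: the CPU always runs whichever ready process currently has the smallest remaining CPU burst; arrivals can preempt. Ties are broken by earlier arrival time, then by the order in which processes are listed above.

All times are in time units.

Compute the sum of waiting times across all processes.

33

Schedule: | T6 0-2 | T2 2-5 | T4 5-6 | T3 6-8 | T2 8-13 | T5 13-22 | T1 22-33 |
Completion: T1=33  T2=13  T3=8  T4=6  T5=22  T6=2
Turnaround (C−A): T1=33  T2=11  T3=3  T4=1  T5=16  T6=2
Waiting = turnaround − burst: T1=22, T2=3, T3=1, T4=0, T5=7, T6=0
Total waiting = 22 + 3 + 1 + 0 + 7 + 0 = 33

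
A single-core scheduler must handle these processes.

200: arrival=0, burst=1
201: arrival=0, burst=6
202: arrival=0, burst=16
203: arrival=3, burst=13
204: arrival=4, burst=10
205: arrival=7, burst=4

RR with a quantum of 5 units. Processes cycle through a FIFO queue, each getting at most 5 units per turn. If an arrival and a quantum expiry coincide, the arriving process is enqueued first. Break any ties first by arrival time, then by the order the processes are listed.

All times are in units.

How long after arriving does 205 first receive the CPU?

15

Timeline: | 200 0-1 | 201 1-6 | 202 6-11 | 203 11-16 | 204 16-21 | 201 21-22 | 205 22-26 | 202 26-31 | 203 31-36 | 204 36-41 | 202 41-46 | 203 46-49 | 202 49-50 |
Completion: 200=1  201=22  202=50  203=49  204=41  205=26
Response(205) = first start − arrival = 22 − 7 = 15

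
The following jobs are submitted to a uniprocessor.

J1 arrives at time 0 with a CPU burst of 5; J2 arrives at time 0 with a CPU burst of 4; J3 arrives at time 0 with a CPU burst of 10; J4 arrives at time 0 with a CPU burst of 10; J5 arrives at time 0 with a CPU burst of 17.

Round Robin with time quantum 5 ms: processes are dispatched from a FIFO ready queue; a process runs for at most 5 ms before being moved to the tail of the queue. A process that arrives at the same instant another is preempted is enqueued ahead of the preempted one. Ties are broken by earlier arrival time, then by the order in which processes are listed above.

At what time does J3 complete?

Timeline: | J1 0-5 | J2 5-9 | J3 9-14 | J4 14-19 | J5 19-24 | J3 24-29 | J4 29-34 | J5 34-46 |
Completion: J1=5  J2=9  J3=29  J4=34  J5=46
Turnaround (C−A): J1=5  J2=9  J3=29  J4=34  J5=46

29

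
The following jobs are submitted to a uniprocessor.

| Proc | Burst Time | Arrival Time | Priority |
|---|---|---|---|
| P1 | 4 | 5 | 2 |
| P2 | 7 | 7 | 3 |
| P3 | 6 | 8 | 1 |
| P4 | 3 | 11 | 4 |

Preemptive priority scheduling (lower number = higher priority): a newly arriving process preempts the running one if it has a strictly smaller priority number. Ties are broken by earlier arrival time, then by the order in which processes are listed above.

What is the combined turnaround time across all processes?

45

Gantt: | idle 0-5 | P1 5-8 | P3 8-14 | P1 14-15 | P2 15-22 | P4 22-25 |
Completion: P1=15  P2=22  P3=14  P4=25
Turnaround (C−A): P1=10  P2=15  P3=6  P4=14
Turnaround = completion − arrival: P1=10, P2=15, P3=6, P4=14
Total turnaround = 10 + 15 + 6 + 14 = 45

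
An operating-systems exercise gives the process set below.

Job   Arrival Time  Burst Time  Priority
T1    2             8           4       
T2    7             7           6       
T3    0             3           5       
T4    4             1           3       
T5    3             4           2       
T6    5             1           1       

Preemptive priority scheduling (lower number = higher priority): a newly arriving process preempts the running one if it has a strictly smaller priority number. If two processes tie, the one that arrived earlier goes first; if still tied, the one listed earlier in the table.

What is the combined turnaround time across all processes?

59

Timeline: | T3 0-2 | T1 2-3 | T5 3-5 | T6 5-6 | T5 6-8 | T4 8-9 | T1 9-16 | T3 16-17 | T2 17-24 |
Completion: T1=16  T2=24  T3=17  T4=9  T5=8  T6=6
Turnaround (C−A): T1=14  T2=17  T3=17  T4=5  T5=5  T6=1
Turnaround = completion − arrival: T1=14, T2=17, T3=17, T4=5, T5=5, T6=1
Total turnaround = 14 + 17 + 17 + 5 + 5 + 1 = 59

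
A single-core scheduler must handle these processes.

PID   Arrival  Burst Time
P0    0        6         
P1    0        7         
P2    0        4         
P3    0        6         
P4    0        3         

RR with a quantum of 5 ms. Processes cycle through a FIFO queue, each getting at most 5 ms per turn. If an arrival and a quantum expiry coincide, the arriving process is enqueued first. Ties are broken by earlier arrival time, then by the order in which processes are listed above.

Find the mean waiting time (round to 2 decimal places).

Timeline: | P0 0-5 | P1 5-10 | P2 10-14 | P3 14-19 | P4 19-22 | P0 22-23 | P1 23-25 | P3 25-26 |
Completion: P0=23  P1=25  P2=14  P3=26  P4=22
Turnaround (C−A): P0=23  P1=25  P2=14  P3=26  P4=22
Waiting times: P0=17, P1=18, P2=10, P3=20, P4=19
Average waiting = (17+18+10+20+19) / 5 = 84/5 = 16.80

16.80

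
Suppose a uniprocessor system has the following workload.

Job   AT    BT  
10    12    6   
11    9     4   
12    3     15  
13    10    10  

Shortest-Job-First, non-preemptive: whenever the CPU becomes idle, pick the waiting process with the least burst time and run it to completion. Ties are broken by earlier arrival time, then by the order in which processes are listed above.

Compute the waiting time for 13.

Schedule: | idle 0-3 | 12 3-18 | 11 18-22 | 10 22-28 | 13 28-38 |
Completion: 10=28  11=22  12=18  13=38
Turnaround (C−A): 10=16  11=13  12=15  13=28
Waiting(13) = turnaround − burst = 28 − 10 = 18

18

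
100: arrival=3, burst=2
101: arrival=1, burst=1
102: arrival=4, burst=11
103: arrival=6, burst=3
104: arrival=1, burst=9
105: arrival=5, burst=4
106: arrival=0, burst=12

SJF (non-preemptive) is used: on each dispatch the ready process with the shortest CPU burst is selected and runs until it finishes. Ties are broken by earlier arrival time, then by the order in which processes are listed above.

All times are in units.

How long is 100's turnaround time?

Timeline: | 106 0-12 | 101 12-13 | 100 13-15 | 103 15-18 | 105 18-22 | 104 22-31 | 102 31-42 |
Completion: 100=15  101=13  102=42  103=18  104=31  105=22  106=12
Turnaround(100) = completion − arrival = 15 − 3 = 12

12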